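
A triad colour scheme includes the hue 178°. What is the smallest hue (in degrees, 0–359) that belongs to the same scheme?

A triad places three hues 120° apart.
The full set through 178° is {58°, 178°, 298°}.

58°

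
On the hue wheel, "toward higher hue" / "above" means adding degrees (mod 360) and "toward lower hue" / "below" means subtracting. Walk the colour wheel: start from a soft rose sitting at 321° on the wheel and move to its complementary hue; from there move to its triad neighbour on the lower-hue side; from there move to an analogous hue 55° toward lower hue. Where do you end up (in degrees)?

326°

complement +180°: 321 + 180 = 501 → 501 − 360 = 141°
triadic ↓ −120°: 141 − 120 = 21°
analog 55° ↓ −55°: 21 − 55 = -34 → -34 + 360 = 326°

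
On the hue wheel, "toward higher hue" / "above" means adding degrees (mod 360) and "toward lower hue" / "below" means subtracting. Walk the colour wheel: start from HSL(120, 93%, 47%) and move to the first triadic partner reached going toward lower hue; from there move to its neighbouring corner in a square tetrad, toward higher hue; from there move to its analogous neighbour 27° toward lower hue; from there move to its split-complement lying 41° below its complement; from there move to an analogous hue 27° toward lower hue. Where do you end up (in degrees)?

175°

triadic ↓ −120°: 120 − 120 = 0°
square ↑ +90°: 0 + 90 = 90°
analog 27° ↓ −27°: 90 − 27 = 63°
split-comp 41° ↓ +139°: 63 + 139 = 202°
analog 27° ↓ −27°: 202 − 27 = 175°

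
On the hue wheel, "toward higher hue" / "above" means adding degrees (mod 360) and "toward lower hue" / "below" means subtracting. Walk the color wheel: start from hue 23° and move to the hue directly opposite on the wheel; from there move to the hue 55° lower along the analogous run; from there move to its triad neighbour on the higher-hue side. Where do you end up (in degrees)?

268°

complement +180°: 23 + 180 = 203°
analog 55° ↓ −55°: 203 − 55 = 148°
triadic ↑ +120°: 148 + 120 = 268°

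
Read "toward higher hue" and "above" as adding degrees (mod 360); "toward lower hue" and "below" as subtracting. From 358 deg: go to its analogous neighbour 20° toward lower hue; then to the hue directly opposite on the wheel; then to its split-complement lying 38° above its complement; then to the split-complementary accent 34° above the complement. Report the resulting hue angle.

−20° (analog 20° ↓): 358 − 20 = 338°
+180° (complement): 338 + 180 = 518 → 518 − 360 = 158°
+218° (split-comp 38° ↑): 158 + 218 = 376 → 376 − 360 = 16°
+214° (split-comp 34° ↑): 16 + 214 = 230°

230°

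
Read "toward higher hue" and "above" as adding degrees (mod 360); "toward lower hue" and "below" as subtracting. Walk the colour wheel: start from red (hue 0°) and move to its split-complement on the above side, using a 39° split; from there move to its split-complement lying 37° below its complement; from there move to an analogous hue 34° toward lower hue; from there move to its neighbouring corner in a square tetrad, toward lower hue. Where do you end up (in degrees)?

0 + 219 = 219°   (split-comp 39° ↑)
219 + 143 = 362 → 362 − 360 = 2°   (split-comp 37° ↓)
2 − 34 = -32 → -32 + 360 = 328°   (analog 34° ↓)
328 − 90 = 238°   (square ↓)

238°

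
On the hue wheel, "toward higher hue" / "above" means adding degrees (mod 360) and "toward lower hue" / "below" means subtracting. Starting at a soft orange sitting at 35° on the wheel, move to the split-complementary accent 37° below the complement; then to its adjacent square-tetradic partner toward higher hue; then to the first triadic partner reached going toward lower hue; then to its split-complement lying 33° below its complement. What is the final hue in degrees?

295°

35 + 143 = 178°   (split-comp 37° ↓)
178 + 90 = 268°   (square ↑)
268 − 120 = 148°   (triadic ↓)
148 + 147 = 295°   (split-comp 33° ↓)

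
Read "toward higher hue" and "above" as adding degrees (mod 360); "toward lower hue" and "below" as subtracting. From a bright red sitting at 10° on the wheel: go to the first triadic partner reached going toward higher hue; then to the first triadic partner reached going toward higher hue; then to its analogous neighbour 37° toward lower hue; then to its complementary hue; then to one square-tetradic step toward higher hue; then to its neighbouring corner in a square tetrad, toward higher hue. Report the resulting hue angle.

triadic ↑ +120°: 10 + 120 = 130°
triadic ↑ +120°: 130 + 120 = 250°
analog 37° ↓ −37°: 250 − 37 = 213°
complement +180°: 213 + 180 = 393 → 393 − 360 = 33°
square ↑ +90°: 33 + 90 = 123°
square ↑ +90°: 123 + 90 = 213°

213°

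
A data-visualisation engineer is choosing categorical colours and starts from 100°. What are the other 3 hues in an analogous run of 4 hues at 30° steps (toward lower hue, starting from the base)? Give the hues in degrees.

70°, 40°, 10°

Analogous hues sit every 30° along the wheel.
100 − 30 = 70°
100 − 60 = 40°
100 − 90 = 10°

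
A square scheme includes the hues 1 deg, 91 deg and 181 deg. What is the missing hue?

271°

A square tetradic scheme places four hues every 90°.
The full set through 1° is {1°, 91°, 181°, 271°}.
Given {1°, 91°, 181°}, the missing hue is 271°.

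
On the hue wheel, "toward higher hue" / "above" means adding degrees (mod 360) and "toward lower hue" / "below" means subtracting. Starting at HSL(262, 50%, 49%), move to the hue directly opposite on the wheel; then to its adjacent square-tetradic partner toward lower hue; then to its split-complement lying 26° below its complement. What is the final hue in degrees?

complement +180°: 262 + 180 = 442 → 442 − 360 = 82°
square ↓ −90°: 82 − 90 = -8 → -8 + 360 = 352°
split-comp 26° ↓ +154°: 352 + 154 = 506 → 506 − 360 = 146°

146°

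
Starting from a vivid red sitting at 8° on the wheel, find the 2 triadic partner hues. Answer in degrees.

A triad places three hues 120° apart.
8 + 120 = 128°
8 + 240 = 248°

128° and 248°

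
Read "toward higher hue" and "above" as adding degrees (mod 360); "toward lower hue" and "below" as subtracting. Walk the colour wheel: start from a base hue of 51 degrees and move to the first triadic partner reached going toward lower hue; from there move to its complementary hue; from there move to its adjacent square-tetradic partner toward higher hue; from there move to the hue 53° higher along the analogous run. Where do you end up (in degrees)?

−120° (triadic ↓): 51 − 120 = -69 → -69 + 360 = 291°
+180° (complement): 291 + 180 = 471 → 471 − 360 = 111°
+90° (square ↑): 111 + 90 = 201°
+53° (analog 53° ↑): 201 + 53 = 254°

254°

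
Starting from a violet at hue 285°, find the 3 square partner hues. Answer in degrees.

15°, 105°, and 195°

A square tetradic scheme places four hues every 90°.
285 + 90 = 375 → 375 − 360 = 15°
285 + 180 = 465 → 465 − 360 = 105°
285 + 270 = 555 → 555 − 360 = 195°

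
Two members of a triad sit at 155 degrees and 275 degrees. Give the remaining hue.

A triad spaces three hues 120° apart.
The full set is {35°, 155°, 275°}.

35°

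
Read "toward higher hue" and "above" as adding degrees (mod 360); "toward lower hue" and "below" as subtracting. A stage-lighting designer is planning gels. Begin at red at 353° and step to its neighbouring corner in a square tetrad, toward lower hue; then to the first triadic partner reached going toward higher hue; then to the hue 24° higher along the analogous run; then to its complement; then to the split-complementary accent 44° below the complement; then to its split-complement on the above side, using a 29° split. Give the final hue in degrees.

212°

square ↓ −90°: 353 − 90 = 263°
triadic ↑ +120°: 263 + 120 = 383 → 383 − 360 = 23°
analog 24° ↑ +24°: 23 + 24 = 47°
complement +180°: 47 + 180 = 227°
split-comp 44° ↓ +136°: 227 + 136 = 363 → 363 − 360 = 3°
split-comp 29° ↑ +209°: 3 + 209 = 212°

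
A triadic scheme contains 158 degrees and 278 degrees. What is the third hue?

38°

A triad spaces three hues 120° apart.
The full set is {38°, 158°, 278°}.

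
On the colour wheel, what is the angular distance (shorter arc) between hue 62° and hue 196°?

134°

|62 − 196| = 134.
134 ≤ 180, so the shorter arc is 134°.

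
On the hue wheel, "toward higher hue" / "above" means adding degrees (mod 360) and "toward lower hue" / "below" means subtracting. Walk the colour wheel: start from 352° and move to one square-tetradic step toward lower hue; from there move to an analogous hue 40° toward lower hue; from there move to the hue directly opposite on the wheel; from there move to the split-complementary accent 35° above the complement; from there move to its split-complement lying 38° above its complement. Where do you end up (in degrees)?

115°

352 − 90 = 262°   (square ↓)
262 − 40 = 222°   (analog 40° ↓)
222 + 180 = 402 → 402 − 360 = 42°   (complement)
42 + 215 = 257°   (split-comp 35° ↑)
257 + 218 = 475 → 475 − 360 = 115°   (split-comp 38° ↑)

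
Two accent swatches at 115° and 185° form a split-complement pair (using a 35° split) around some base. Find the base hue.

330°

The accents sit 35° either side of the complement, so the complement is their short-arc midpoint on the wheel.
Short-arc midpoint of 115° and 185°: 150°.
Base is 180° from the complement: 150 − 180 = -30 → -30 + 360 = 330°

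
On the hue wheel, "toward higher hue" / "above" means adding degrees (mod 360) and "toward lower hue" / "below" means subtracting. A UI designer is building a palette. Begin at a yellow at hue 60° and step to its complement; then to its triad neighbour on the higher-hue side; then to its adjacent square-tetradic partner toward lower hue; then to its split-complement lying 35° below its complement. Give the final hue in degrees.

55°

complement +180°: 60 + 180 = 240°
triadic ↑ +120°: 240 + 120 = 360 → 360 − 360 = 0°
square ↓ −90°: 0 − 90 = -90 → -90 + 360 = 270°
split-comp 35° ↓ +145°: 270 + 145 = 415 → 415 − 360 = 55°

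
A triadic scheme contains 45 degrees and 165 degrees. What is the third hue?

A triad spaces three hues 120° apart.
The full set is {45°, 165°, 285°}.

285°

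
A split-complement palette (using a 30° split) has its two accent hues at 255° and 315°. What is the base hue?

The accents sit 30° either side of the complement, so the complement is their short-arc midpoint on the wheel.
Short-arc midpoint of 255° and 315°: 285°.
Base is 180° from the complement: 285 − 180 = 105°

105°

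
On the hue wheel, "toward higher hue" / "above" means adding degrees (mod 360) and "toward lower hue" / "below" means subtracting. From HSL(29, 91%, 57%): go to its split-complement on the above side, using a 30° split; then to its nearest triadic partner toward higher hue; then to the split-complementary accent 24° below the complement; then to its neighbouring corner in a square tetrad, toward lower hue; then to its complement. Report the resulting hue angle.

245°

+210° (split-comp 30° ↑): 29 + 210 = 239°
+120° (triadic ↑): 239 + 120 = 359°
+156° (split-comp 24° ↓): 359 + 156 = 515 → 515 − 360 = 155°
−90° (square ↓): 155 − 90 = 65°
+180° (complement): 65 + 180 = 245°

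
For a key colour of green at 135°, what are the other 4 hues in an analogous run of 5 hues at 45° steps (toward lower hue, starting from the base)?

90°, 45°, 0° and 315°

Analogous hues sit every 45° along the wheel.
135 − 45 = 90°
135 − 90 = 45°
135 − 135 = 0°
135 − 180 = -45 → -45 + 360 = 315°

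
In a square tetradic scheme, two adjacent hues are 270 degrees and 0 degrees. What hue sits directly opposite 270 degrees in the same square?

A square tetradic scheme places four hues 90° apart; opposite corners are 180° apart.
270 + 180 = 450 → 450 − 360 = 90°

90°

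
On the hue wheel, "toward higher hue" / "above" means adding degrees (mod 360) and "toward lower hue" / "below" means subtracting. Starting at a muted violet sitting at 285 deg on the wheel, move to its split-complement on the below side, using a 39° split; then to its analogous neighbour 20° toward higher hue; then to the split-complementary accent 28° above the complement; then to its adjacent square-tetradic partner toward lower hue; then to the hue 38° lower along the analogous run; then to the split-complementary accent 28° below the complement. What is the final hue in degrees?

split-comp 39° ↓ +141°: 285 + 141 = 426 → 426 − 360 = 66°
analog 20° ↑ +20°: 66 + 20 = 86°
split-comp 28° ↑ +208°: 86 + 208 = 294°
square ↓ −90°: 294 − 90 = 204°
analog 38° ↓ −38°: 204 − 38 = 166°
split-comp 28° ↓ +152°: 166 + 152 = 318°

318°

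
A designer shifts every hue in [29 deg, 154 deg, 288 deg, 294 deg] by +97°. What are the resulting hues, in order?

126°, 251°, 25°, 31°

29 + 97 = 126°
154 + 97 = 251°
288 + 97 = 385 → 385 − 360 = 25°
294 + 97 = 391 → 391 − 360 = 31°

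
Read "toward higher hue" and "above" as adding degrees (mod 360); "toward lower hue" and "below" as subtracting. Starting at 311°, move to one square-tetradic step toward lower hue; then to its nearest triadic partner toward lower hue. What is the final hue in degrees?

101°

square ↓ −90°: 311 − 90 = 221°
triadic ↓ −120°: 221 − 120 = 101°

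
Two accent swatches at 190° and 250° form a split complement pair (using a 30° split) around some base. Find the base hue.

40°

The accents sit 30° either side of the complement, so the complement is their short-arc midpoint on the wheel.
Short-arc midpoint of 190° and 250°: 220°.
Base is 180° from the complement: 220 − 180 = 40°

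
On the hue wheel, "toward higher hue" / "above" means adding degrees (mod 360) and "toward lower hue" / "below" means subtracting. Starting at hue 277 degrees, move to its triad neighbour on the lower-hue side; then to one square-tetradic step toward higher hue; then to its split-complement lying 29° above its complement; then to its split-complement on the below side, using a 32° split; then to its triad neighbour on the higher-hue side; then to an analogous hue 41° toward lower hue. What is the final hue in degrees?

323°

−120° (triadic ↓): 277 − 120 = 157°
+90° (square ↑): 157 + 90 = 247°
+209° (split-comp 29° ↑): 247 + 209 = 456 → 456 − 360 = 96°
+148° (split-comp 32° ↓): 96 + 148 = 244°
+120° (triadic ↑): 244 + 120 = 364 → 364 − 360 = 4°
−41° (analog 41° ↓): 4 − 41 = -37 → -37 + 360 = 323°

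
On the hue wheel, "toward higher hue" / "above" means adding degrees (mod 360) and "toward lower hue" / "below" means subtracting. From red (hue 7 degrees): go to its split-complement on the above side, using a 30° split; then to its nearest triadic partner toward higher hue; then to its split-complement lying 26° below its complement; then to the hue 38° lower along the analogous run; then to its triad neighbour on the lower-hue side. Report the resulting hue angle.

7 + 210 = 217°   (split-comp 30° ↑)
217 + 120 = 337°   (triadic ↑)
337 + 154 = 491 → 491 − 360 = 131°   (split-comp 26° ↓)
131 − 38 = 93°   (analog 38° ↓)
93 − 120 = -27 → -27 + 360 = 333°   (triadic ↓)

333°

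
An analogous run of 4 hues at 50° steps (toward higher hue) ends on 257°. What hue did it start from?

3 steps of 50° (toward higher hue) give a net shift of +150°.
Start = end − shift: 257 − 150 = 107°

107°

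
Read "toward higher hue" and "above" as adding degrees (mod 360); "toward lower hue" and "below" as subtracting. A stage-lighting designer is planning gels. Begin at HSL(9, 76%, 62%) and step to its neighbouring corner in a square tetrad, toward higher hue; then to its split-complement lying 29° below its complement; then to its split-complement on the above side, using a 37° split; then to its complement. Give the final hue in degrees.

287°

square ↑ +90°: 9 + 90 = 99°
split-comp 29° ↓ +151°: 99 + 151 = 250°
split-comp 37° ↑ +217°: 250 + 217 = 467 → 467 − 360 = 107°
complement +180°: 107 + 180 = 287°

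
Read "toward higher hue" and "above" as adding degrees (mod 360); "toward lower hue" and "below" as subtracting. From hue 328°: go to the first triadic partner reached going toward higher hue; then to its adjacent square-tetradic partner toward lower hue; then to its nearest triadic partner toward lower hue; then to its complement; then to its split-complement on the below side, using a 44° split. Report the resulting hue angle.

triadic ↑ +120°: 328 + 120 = 448 → 448 − 360 = 88°
square ↓ −90°: 88 − 90 = -2 → -2 + 360 = 358°
triadic ↓ −120°: 358 − 120 = 238°
complement +180°: 238 + 180 = 418 → 418 − 360 = 58°
split-comp 44° ↓ +136°: 58 + 136 = 194°

194°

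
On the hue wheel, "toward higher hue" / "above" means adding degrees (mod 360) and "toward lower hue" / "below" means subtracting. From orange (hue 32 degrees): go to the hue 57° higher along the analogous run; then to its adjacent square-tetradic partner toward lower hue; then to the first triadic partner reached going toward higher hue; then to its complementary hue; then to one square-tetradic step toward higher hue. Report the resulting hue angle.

29°

32 + 57 = 89°   (analog 57° ↑)
89 − 90 = -1 → -1 + 360 = 359°   (square ↓)
359 + 120 = 479 → 479 − 360 = 119°   (triadic ↑)
119 + 180 = 299°   (complement)
299 + 90 = 389 → 389 − 360 = 29°   (square ↑)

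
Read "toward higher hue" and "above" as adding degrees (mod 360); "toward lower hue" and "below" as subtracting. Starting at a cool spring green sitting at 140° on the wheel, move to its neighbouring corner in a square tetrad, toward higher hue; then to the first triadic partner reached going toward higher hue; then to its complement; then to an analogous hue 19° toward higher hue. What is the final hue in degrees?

189°

square ↑ +90°: 140 + 90 = 230°
triadic ↑ +120°: 230 + 120 = 350°
complement +180°: 350 + 180 = 530 → 530 − 360 = 170°
analog 19° ↑ +19°: 170 + 19 = 189°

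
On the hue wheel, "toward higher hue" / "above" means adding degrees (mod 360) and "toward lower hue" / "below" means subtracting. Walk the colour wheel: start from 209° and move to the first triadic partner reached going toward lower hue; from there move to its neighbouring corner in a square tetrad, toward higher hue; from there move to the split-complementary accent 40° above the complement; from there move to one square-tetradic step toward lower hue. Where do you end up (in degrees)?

309°

−120° (triadic ↓): 209 − 120 = 89°
+90° (square ↑): 89 + 90 = 179°
+220° (split-comp 40° ↑): 179 + 220 = 399 → 399 − 360 = 39°
−90° (square ↓): 39 − 90 = -51 → -51 + 360 = 309°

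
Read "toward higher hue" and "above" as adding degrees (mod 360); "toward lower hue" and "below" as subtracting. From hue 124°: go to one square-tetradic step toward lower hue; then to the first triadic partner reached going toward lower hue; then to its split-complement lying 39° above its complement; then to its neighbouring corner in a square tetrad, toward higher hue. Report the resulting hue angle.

223°

−90° (square ↓): 124 − 90 = 34°
−120° (triadic ↓): 34 − 120 = -86 → -86 + 360 = 274°
+219° (split-comp 39° ↑): 274 + 219 = 493 → 493 − 360 = 133°
+90° (square ↑): 133 + 90 = 223°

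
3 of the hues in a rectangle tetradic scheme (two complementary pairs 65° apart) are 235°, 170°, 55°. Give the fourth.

350°

A rectangular tetradic uses two complementary pairs 65° apart: offsets 0°, 65°, 180°, 245°.
Among {55°, 170°, 235°}, 55° and 235° are a 180° pair.
The remaining hue 170° needs its own complement: 170 + 180 = 350°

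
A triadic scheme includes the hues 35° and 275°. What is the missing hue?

A triad places three hues 120° apart.
The full set through 35° is {35°, 155°, 275°}.
Given {35°, 275°}, the missing hue is 155°.

155°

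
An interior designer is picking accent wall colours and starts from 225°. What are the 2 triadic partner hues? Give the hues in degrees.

A triad places three hues 120° apart.
225 + 120 = 345°
225 + 240 = 465 → 465 − 360 = 105°

345° and 105°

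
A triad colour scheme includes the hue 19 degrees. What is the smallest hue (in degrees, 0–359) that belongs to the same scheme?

A triad places three hues 120° apart.
The full set through 19° is {19°, 139°, 259°}.

19°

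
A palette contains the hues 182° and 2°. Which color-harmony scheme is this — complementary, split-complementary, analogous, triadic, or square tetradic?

Sort the hues: 2°, 182°.
Successive gaps around the wheel: 180°, 180°.
Two hues 180° apart are complementary.

complementary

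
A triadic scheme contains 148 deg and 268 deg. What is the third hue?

A triad spaces three hues 120° apart.
The full set is {28°, 148°, 268°}.

28°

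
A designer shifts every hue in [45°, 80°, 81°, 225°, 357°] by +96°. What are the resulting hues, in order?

45 + 96 = 141°
80 + 96 = 176°
81 + 96 = 177°
225 + 96 = 321°
357 + 96 = 453 → 453 − 360 = 93°

141°, 176°, 177°, 321°, 93°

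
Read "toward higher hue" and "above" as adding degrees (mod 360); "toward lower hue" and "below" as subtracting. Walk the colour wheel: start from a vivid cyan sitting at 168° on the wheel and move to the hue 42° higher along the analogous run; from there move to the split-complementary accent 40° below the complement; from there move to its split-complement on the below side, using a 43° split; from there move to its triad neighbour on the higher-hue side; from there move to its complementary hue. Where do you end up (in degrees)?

67°

+42° (analog 42° ↑): 168 + 42 = 210°
+140° (split-comp 40° ↓): 210 + 140 = 350°
+137° (split-comp 43° ↓): 350 + 137 = 487 → 487 − 360 = 127°
+120° (triadic ↑): 127 + 120 = 247°
+180° (complement): 247 + 180 = 427 → 427 − 360 = 67°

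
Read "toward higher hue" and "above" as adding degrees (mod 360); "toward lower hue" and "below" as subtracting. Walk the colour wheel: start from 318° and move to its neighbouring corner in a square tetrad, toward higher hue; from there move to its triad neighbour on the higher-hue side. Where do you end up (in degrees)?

168°

318 + 90 = 408 → 408 − 360 = 48°   (square ↑)
48 + 120 = 168°   (triadic ↑)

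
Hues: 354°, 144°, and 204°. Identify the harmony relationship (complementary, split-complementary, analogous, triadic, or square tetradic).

Sort the hues: 144°, 204°, 354°.
Successive gaps around the wheel: 60°, 150°, 150°.
Two 150° gaps and one 60° gap — a base hue opposite a pair of accents 30° either side of its complement — is the split-complementary pattern.

split-complementary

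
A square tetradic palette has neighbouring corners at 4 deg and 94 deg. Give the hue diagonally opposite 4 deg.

A square tetradic scheme places four hues 90° apart; opposite corners are 180° apart.
4 + 180 = 184°

184°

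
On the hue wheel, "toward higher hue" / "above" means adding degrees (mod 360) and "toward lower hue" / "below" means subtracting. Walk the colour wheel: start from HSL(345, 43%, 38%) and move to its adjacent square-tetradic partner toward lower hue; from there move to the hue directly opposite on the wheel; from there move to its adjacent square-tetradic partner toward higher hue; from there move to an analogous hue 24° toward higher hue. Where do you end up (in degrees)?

189°

square ↓ −90°: 345 − 90 = 255°
complement +180°: 255 + 180 = 435 → 435 − 360 = 75°
square ↑ +90°: 75 + 90 = 165°
analog 24° ↑ +24°: 165 + 24 = 189°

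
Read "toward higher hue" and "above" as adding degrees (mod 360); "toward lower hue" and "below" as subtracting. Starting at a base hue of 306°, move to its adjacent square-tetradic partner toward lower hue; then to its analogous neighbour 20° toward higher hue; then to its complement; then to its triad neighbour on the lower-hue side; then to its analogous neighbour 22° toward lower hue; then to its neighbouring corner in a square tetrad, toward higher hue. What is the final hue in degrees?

306 − 90 = 216°   (square ↓)
216 + 20 = 236°   (analog 20° ↑)
236 + 180 = 416 → 416 − 360 = 56°   (complement)
56 − 120 = -64 → -64 + 360 = 296°   (triadic ↓)
296 − 22 = 274°   (analog 22° ↓)
274 + 90 = 364 → 364 − 360 = 4°   (square ↑)

4°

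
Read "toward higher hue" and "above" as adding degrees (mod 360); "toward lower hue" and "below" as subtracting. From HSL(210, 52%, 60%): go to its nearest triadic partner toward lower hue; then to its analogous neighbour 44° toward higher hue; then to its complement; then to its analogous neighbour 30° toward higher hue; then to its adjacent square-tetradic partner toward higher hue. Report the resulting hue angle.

74°

210 − 120 = 90°   (triadic ↓)
90 + 44 = 134°   (analog 44° ↑)
134 + 180 = 314°   (complement)
314 + 30 = 344°   (analog 30° ↑)
344 + 90 = 434 → 434 − 360 = 74°   (square ↑)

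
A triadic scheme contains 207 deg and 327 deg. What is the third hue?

87°

A triad spaces three hues 120° apart.
The full set is {87°, 207°, 327°}.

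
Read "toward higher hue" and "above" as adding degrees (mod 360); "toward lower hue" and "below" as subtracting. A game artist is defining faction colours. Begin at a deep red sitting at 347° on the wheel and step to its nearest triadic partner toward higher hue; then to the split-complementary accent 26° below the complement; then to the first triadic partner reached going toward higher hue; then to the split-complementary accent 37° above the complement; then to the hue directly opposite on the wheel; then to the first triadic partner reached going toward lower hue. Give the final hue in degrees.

triadic ↑ +120°: 347 + 120 = 467 → 467 − 360 = 107°
split-comp 26° ↓ +154°: 107 + 154 = 261°
triadic ↑ +120°: 261 + 120 = 381 → 381 − 360 = 21°
split-comp 37° ↑ +217°: 21 + 217 = 238°
complement +180°: 238 + 180 = 418 → 418 − 360 = 58°
triadic ↓ −120°: 58 − 120 = -62 → -62 + 360 = 298°

298°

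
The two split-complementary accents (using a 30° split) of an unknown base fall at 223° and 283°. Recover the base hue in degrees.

73°

The accents sit 30° either side of the complement, so the complement is their short-arc midpoint on the wheel.
Short-arc midpoint of 223° and 283°: 253°.
Base is 180° from the complement: 253 − 180 = 73°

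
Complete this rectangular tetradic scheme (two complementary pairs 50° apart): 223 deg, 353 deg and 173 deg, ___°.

A rectangular tetradic uses two complementary pairs 50° apart: offsets 0°, 50°, 180°, 230°.
Among {173°, 223°, 353°}, 353° and 173° are a 180° pair.
The remaining hue 223° needs its own complement: 223 + 180 = 403 → 403 − 360 = 43°

43°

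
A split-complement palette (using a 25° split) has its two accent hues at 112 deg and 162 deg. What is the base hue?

The accents sit 25° either side of the complement, so the complement is their short-arc midpoint on the wheel.
Short-arc midpoint of 112° and 162°: 137°.
Base is 180° from the complement: 137 − 180 = -43 → -43 + 360 = 317°

317°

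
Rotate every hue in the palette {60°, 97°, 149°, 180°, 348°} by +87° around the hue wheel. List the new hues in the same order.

60 + 87 = 147°
97 + 87 = 184°
149 + 87 = 236°
180 + 87 = 267°
348 + 87 = 435 → 435 − 360 = 75°

147°, 184°, 236°, 267°, 75°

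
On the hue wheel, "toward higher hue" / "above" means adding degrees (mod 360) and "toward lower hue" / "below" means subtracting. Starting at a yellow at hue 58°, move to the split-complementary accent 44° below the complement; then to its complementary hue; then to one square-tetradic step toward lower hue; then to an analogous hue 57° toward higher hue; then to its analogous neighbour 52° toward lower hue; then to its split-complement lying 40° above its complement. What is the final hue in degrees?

split-comp 44° ↓ +136°: 58 + 136 = 194°
complement +180°: 194 + 180 = 374 → 374 − 360 = 14°
square ↓ −90°: 14 − 90 = -76 → -76 + 360 = 284°
analog 57° ↑ +57°: 284 + 57 = 341°
analog 52° ↓ −52°: 341 − 52 = 289°
split-comp 40° ↑ +220°: 289 + 220 = 509 → 509 − 360 = 149°

149°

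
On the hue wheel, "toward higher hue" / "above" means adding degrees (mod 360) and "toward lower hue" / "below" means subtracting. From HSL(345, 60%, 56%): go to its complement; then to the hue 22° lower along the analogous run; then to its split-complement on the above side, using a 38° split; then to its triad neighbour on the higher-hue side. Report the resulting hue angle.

121°

complement +180°: 345 + 180 = 525 → 525 − 360 = 165°
analog 22° ↓ −22°: 165 − 22 = 143°
split-comp 38° ↑ +218°: 143 + 218 = 361 → 361 − 360 = 1°
triadic ↑ +120°: 1 + 120 = 121°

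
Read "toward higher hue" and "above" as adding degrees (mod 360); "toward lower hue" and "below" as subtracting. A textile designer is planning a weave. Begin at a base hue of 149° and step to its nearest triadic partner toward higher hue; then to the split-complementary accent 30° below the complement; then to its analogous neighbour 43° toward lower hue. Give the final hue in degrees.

triadic ↑ +120°: 149 + 120 = 269°
split-comp 30° ↓ +150°: 269 + 150 = 419 → 419 − 360 = 59°
analog 43° ↓ −43°: 59 − 43 = 16°

16°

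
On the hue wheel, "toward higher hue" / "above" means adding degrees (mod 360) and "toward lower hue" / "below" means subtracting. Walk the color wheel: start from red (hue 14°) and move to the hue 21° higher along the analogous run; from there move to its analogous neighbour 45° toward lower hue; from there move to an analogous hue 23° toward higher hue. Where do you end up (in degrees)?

+21° (analog 21° ↑): 14 + 21 = 35°
−45° (analog 45° ↓): 35 − 45 = -10 → -10 + 360 = 350°
+23° (analog 23° ↑): 350 + 23 = 373 → 373 − 360 = 13°

13°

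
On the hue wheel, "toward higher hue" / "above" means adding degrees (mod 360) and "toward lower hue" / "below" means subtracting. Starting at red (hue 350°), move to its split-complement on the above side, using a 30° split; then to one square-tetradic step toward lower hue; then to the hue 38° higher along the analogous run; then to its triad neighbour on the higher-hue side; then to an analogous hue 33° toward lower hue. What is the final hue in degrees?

235°

split-comp 30° ↑ +210°: 350 + 210 = 560 → 560 − 360 = 200°
square ↓ −90°: 200 − 90 = 110°
analog 38° ↑ +38°: 110 + 38 = 148°
triadic ↑ +120°: 148 + 120 = 268°
analog 33° ↓ −33°: 268 − 33 = 235°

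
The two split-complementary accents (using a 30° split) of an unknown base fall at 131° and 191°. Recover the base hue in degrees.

341°

The accents sit 30° either side of the complement, so the complement is their short-arc midpoint on the wheel.
Short-arc midpoint of 131° and 191°: 161°.
Base is 180° from the complement: 161 − 180 = -19 → -19 + 360 = 341°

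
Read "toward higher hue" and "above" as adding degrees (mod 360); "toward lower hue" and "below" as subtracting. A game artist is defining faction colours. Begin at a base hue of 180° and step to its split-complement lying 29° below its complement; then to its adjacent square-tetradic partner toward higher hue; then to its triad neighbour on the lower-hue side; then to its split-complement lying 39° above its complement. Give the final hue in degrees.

180 + 151 = 331°   (split-comp 29° ↓)
331 + 90 = 421 → 421 − 360 = 61°   (square ↑)
61 − 120 = -59 → -59 + 360 = 301°   (triadic ↓)
301 + 219 = 520 → 520 − 360 = 160°   (split-comp 39° ↑)

160°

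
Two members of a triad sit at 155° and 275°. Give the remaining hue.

A triad spaces three hues 120° apart.
The full set is {35°, 155°, 275°}.

35°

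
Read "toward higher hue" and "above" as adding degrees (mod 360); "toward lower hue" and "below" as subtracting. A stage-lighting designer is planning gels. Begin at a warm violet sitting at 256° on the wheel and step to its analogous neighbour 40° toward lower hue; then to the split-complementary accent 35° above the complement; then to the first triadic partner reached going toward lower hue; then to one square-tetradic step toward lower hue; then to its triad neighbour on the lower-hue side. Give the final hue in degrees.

256 − 40 = 216°   (analog 40° ↓)
216 + 215 = 431 → 431 − 360 = 71°   (split-comp 35° ↑)
71 − 120 = -49 → -49 + 360 = 311°   (triadic ↓)
311 − 90 = 221°   (square ↓)
221 − 120 = 101°   (triadic ↓)

101°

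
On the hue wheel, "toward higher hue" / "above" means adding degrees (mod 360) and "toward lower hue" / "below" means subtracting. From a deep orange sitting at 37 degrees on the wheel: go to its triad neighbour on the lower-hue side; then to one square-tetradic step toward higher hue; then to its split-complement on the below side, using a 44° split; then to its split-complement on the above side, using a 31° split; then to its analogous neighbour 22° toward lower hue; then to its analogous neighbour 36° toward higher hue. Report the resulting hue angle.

−120° (triadic ↓): 37 − 120 = -83 → -83 + 360 = 277°
+90° (square ↑): 277 + 90 = 367 → 367 − 360 = 7°
+136° (split-comp 44° ↓): 7 + 136 = 143°
+211° (split-comp 31° ↑): 143 + 211 = 354°
−22° (analog 22° ↓): 354 − 22 = 332°
+36° (analog 36° ↑): 332 + 36 = 368 → 368 − 360 = 8°

8°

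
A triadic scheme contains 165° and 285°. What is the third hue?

A triad spaces three hues 120° apart.
The full set is {45°, 165°, 285°}.

45°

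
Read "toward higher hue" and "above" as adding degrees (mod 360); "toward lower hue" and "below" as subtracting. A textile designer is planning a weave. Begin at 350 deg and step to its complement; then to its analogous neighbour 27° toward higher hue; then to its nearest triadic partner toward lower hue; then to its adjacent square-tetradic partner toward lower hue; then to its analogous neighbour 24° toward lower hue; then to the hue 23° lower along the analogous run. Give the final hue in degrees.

300°

+180° (complement): 350 + 180 = 530 → 530 − 360 = 170°
+27° (analog 27° ↑): 170 + 27 = 197°
−120° (triadic ↓): 197 − 120 = 77°
−90° (square ↓): 77 − 90 = -13 → -13 + 360 = 347°
−24° (analog 24° ↓): 347 − 24 = 323°
−23° (analog 23° ↓): 323 − 23 = 300°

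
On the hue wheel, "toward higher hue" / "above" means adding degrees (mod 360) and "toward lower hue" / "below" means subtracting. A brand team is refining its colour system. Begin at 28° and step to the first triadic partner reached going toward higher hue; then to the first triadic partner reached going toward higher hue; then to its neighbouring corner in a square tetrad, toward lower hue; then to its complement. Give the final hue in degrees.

28 + 120 = 148°   (triadic ↑)
148 + 120 = 268°   (triadic ↑)
268 − 90 = 178°   (square ↓)
178 + 180 = 358°   (complement)

358°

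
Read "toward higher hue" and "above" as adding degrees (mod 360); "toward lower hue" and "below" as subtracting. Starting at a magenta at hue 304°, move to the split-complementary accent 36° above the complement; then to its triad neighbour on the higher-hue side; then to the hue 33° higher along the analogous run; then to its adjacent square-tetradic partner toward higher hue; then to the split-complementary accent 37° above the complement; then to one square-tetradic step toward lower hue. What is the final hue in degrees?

304 + 216 = 520 → 520 − 360 = 160°   (split-comp 36° ↑)
160 + 120 = 280°   (triadic ↑)
280 + 33 = 313°   (analog 33° ↑)
313 + 90 = 403 → 403 − 360 = 43°   (square ↑)
43 + 217 = 260°   (split-comp 37° ↑)
260 − 90 = 170°   (square ↓)

170°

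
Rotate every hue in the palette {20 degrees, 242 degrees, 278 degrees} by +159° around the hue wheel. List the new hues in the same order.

179°, 41°, 77°

20 + 159 = 179°
242 + 159 = 401 → 401 − 360 = 41°
278 + 159 = 437 → 437 − 360 = 77°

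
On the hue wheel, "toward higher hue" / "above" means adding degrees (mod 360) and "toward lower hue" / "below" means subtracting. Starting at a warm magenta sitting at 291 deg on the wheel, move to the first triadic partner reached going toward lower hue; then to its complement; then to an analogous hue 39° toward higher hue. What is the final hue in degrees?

291 − 120 = 171°   (triadic ↓)
171 + 180 = 351°   (complement)
351 + 39 = 390 → 390 − 360 = 30°   (analog 39° ↑)

30°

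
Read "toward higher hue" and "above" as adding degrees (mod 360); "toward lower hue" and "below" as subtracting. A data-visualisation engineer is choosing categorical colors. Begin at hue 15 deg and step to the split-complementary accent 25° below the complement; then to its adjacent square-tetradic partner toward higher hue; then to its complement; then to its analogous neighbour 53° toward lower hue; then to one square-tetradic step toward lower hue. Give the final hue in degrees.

15 + 155 = 170°   (split-comp 25° ↓)
170 + 90 = 260°   (square ↑)
260 + 180 = 440 → 440 − 360 = 80°   (complement)
80 − 53 = 27°   (analog 53° ↓)
27 − 90 = -63 → -63 + 360 = 297°   (square ↓)

297°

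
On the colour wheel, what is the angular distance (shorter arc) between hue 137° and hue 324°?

|137 − 324| = 187.
The shorter arc is 360 − 187 = 173°.

173°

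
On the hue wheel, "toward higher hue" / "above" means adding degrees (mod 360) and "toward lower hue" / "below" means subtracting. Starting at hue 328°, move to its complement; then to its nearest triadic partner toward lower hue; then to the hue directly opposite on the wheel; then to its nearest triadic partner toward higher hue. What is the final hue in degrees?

328°

+180° (complement): 328 + 180 = 508 → 508 − 360 = 148°
−120° (triadic ↓): 148 − 120 = 28°
+180° (complement): 28 + 180 = 208°
+120° (triadic ↑): 208 + 120 = 328°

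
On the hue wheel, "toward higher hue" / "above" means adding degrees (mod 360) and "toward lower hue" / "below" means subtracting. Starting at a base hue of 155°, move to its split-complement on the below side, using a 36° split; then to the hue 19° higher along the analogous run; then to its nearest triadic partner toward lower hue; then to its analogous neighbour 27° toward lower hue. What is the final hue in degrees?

171°

+144° (split-comp 36° ↓): 155 + 144 = 299°
+19° (analog 19° ↑): 299 + 19 = 318°
−120° (triadic ↓): 318 − 120 = 198°
−27° (analog 27° ↓): 198 − 27 = 171°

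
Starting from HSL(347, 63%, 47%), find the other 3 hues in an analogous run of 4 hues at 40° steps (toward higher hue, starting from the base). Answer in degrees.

27°, 67°, 107°

Analogous hues sit every 40° along the wheel.
347 + 40 = 387 → 387 − 360 = 27°
347 + 80 = 427 → 427 − 360 = 67°
347 + 120 = 467 → 467 − 360 = 107°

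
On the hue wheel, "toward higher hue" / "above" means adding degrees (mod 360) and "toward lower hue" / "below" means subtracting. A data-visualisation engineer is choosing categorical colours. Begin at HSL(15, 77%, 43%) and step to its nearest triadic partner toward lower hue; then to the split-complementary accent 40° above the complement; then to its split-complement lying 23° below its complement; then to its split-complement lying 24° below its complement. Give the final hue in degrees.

68°

triadic ↓ −120°: 15 − 120 = -105 → -105 + 360 = 255°
split-comp 40° ↑ +220°: 255 + 220 = 475 → 475 − 360 = 115°
split-comp 23° ↓ +157°: 115 + 157 = 272°
split-comp 24° ↓ +156°: 272 + 156 = 428 → 428 − 360 = 68°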